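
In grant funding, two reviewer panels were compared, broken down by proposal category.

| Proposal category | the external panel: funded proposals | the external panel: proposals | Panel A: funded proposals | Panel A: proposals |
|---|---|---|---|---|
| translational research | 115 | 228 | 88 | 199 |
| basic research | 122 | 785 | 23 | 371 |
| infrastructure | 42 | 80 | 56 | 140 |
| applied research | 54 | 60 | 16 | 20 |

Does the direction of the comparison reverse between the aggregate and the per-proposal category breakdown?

No

Translational research: the external panel 115/228 = 50.4%, Panel A 88/199 = 44.2% → the external panel
Basic research: the external panel 122/785 = 15.5%, Panel A 23/371 = 6.2% → the external panel
Infrastructure: the external panel 42/80 = 52.5%, Panel A 56/140 = 40.0% → the external panel
Applied research: the external panel 54/60 = 90.0%, Panel A 16/20 = 80.0% → the external panel
Overall: the external panel 333/1153 = 28.9%, Panel A 183/730 = 25.1% → the external panel
The external panel wins overall and in every proposal group — no reversal.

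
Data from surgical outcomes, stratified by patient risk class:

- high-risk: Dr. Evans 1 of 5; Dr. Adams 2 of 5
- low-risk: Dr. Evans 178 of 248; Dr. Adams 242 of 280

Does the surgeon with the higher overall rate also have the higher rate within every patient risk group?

High-risk: Dr. Evans 1/5 = 20.0%, Dr. Adams 2/5 = 40.0% → Dr. Adams
Low-risk: Dr. Evans 178/248 = 71.8%, Dr. Adams 242/280 = 86.4% → Dr. Adams
Overall: Dr. Evans 179/253 = 70.8%, Dr. Adams 244/285 = 85.6% → Dr. Adams
Dr. Adams wins overall and in every patient risk group — no reversal.

Yes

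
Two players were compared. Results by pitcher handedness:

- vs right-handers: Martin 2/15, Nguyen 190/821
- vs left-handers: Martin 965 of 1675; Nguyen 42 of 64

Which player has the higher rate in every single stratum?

Vs right-handers: Martin 2/15 = 13.3%, Nguyen 190/821 = 23.1% → Nguyen
Vs left-handers: Martin 965/1675 = 57.6%, Nguyen 42/64 = 65.6% → Nguyen
Nguyen has the higher rate in both groups.

Nguyen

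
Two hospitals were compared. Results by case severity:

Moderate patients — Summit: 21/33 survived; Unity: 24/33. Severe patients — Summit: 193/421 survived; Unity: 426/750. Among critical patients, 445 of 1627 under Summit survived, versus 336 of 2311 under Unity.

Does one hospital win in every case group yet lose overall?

No

Moderate: Summit 21/33 = 63.6%, Unity 24/33 = 72.7% → Unity
Severe: Summit 193/421 = 45.8%, Unity 426/750 = 56.8% → Unity
Critical: Summit 445/1627 = 27.4%, Unity 336/2311 = 14.5% → Summit
Overall: Summit 659/2081 = 31.7%, Unity 786/3094 = 25.4% → Summit
Neither sweeps: Summit wins 1 of 3 groups, Unity wins 2. Summit wins overall but not every group — no Simpson reversal.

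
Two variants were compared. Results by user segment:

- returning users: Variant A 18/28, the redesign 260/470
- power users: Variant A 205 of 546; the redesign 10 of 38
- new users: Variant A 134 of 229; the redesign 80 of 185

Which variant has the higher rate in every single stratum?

Variant A

Returning users: Variant A 18/28 = 64.3%, the redesign 260/470 = 55.3% → Variant A
Power users: Variant A 205/546 = 37.5%, the redesign 10/38 = 26.3% → Variant A
New users: Variant A 134/229 = 58.5%, the redesign 80/185 = 43.2% → Variant A
Variant A has the higher rate in all 3 groups.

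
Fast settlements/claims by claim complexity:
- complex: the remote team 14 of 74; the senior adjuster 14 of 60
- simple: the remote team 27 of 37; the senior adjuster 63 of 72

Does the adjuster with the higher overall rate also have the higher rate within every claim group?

Complex: the remote team 14/74 = 18.9%, the senior adjuster 14/60 = 23.3% → the senior adjuster
Simple: the remote team 27/37 = 73.0%, the senior adjuster 63/72 = 87.5% → the senior adjuster
Overall: the remote team 41/111 = 36.9%, the senior adjuster 77/132 = 58.3% → the senior adjuster
The senior adjuster wins overall and in every claim group — no reversal.

Yes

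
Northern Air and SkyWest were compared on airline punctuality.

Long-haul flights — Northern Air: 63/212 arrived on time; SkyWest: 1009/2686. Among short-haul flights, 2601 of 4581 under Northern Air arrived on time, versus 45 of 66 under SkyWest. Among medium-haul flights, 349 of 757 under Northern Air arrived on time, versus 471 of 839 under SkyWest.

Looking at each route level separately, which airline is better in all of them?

SkyWest

Long-haul: Northern Air 63/212 = 29.7%, SkyWest 1009/2686 = 37.6% → SkyWest
Short-haul: Northern Air 2601/4581 = 56.8%, SkyWest 45/66 = 68.2% → SkyWest
Medium-haul: Northern Air 349/757 = 46.1%, SkyWest 471/839 = 56.1% → SkyWest
SkyWest has the higher rate in all 3 groups.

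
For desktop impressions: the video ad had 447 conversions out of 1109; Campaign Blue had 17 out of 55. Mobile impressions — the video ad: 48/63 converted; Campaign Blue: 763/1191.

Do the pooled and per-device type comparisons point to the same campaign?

No

Desktop: the video ad 447/1109 = 40.3%, Campaign Blue 17/55 = 30.9% → the video ad
Mobile: the video ad 48/63 = 76.2%, Campaign Blue 763/1191 = 64.1% → the video ad
Overall: the video ad 495/1172 = 42.2%, Campaign Blue 780/1246 = 62.6% → Campaign Blue
The video ad wins each device group but Campaign Blue wins overall — the comparison reverses. The video ad's impressions skew toward desktop, which has a lower base rate.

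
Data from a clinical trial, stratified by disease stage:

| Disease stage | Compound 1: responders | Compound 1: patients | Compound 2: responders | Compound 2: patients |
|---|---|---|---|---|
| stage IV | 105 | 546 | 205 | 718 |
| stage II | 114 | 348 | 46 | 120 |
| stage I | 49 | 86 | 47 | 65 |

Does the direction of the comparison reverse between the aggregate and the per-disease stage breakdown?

Stage IV: Compound 1 105/546 = 19.2%, Compound 2 205/718 = 28.6% → Compound 2
Stage II: Compound 1 114/348 = 32.8%, Compound 2 46/120 = 38.3% → Compound 2
Stage I: Compound 1 49/86 = 57.0%, Compound 2 47/65 = 72.3% → Compound 2
Overall: Compound 1 268/980 = 27.3%, Compound 2 298/903 = 33.0% → Compound 2
Compound 2 wins overall and in every disease group — no reversal.

No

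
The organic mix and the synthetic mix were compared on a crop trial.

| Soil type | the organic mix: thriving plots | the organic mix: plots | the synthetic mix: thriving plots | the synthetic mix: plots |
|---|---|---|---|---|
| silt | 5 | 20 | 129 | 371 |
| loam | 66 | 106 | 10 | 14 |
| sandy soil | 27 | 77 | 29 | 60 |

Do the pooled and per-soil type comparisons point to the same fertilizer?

No

Silt: the organic mix 5/20 = 25.0%, the synthetic mix 129/371 = 34.8% → the synthetic mix
Loam: the organic mix 66/106 = 62.3%, the synthetic mix 10/14 = 71.4% → the synthetic mix
Sandy soil: the organic mix 27/77 = 35.1%, the synthetic mix 29/60 = 48.3% → the synthetic mix
Overall: the organic mix 98/203 = 48.3%, the synthetic mix 168/445 = 37.8% → the organic mix
The synthetic mix wins each soil group but the organic mix wins overall — the comparison reverses. The synthetic mix's plots skew toward silt, which has a lower base rate.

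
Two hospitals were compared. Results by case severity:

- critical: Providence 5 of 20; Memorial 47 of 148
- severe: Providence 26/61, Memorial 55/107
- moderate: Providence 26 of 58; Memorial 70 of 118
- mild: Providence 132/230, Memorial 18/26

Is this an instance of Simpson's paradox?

Yes

Critical: Providence 5/20 = 25.0%, Memorial 47/148 = 31.8% → Memorial
Severe: Providence 26/61 = 42.6%, Memorial 55/107 = 51.4% → Memorial
Moderate: Providence 26/58 = 44.8%, Memorial 70/118 = 59.3% → Memorial
Mild: Providence 132/230 = 57.4%, Memorial 18/26 = 69.2% → Memorial
Overall: Providence 189/369 = 51.2%, Memorial 190/399 = 47.6% → Providence
Memorial wins each case group but Providence wins overall — the comparison reverses. Memorial's patients skew toward critical, which has a lower base rate.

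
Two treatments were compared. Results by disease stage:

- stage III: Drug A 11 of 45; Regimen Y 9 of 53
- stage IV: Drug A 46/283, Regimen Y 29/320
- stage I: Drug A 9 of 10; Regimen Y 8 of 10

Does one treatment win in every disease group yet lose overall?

No

Stage III: Drug A 11/45 = 24.4%, Regimen Y 9/53 = 17.0% → Drug A
Stage IV: Drug A 46/283 = 16.3%, Regimen Y 29/320 = 9.1% → Drug A
Stage I: Drug A 9/10 = 90.0%, Regimen Y 8/10 = 80.0% → Drug A
Overall: Drug A 66/338 = 19.5%, Regimen Y 46/383 = 12.0% → Drug A
Drug A wins overall and in every disease group — no reversal.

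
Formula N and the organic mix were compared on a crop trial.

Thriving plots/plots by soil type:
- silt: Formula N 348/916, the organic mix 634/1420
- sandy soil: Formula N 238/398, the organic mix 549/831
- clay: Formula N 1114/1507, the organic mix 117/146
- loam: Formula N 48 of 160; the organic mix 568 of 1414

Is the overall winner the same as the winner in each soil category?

Silt: Formula N 348/916 = 38.0%, the organic mix 634/1420 = 44.6% → the organic mix
Sandy soil: Formula N 238/398 = 59.8%, the organic mix 549/831 = 66.1% → the organic mix
Clay: Formula N 1114/1507 = 73.9%, the organic mix 117/146 = 80.1% → the organic mix
Loam: Formula N 48/160 = 30.0%, the organic mix 568/1414 = 40.2% → the organic mix
Overall: Formula N 1748/2981 = 58.6%, the organic mix 1868/3811 = 49.0% → Formula N
The organic mix wins each soil group but Formula N wins overall — the comparison reverses. The organic mix's plots skew toward loam, which has a lower base rate.

No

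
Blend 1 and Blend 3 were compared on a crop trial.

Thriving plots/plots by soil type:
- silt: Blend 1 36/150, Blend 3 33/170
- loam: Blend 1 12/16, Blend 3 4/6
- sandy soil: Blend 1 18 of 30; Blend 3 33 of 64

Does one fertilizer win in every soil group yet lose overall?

No

Silt: Blend 1 36/150 = 24.0%, Blend 3 33/170 = 19.4% → Blend 1
Loam: Blend 1 12/16 = 75.0%, Blend 3 4/6 = 66.7% → Blend 1
Sandy soil: Blend 1 18/30 = 60.0%, Blend 3 33/64 = 51.6% → Blend 1
Overall: Blend 1 66/196 = 33.7%, Blend 3 70/240 = 29.2% → Blend 1
Blend 1 wins overall and in every soil group — no reversal.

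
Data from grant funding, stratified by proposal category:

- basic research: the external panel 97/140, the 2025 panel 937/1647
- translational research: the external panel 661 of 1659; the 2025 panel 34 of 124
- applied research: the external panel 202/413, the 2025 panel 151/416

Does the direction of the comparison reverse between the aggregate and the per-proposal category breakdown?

Yes

Basic research: the external panel 97/140 = 69.3%, the 2025 panel 937/1647 = 56.9% → the external panel
Translational research: the external panel 661/1659 = 39.8%, the 2025 panel 34/124 = 27.4% → the external panel
Applied research: the external panel 202/413 = 48.9%, the 2025 panel 151/416 = 36.3% → the external panel
Overall: the external panel 960/2212 = 43.4%, the 2025 panel 1122/2187 = 51.3% → the 2025 panel
The external panel wins each proposal group but the 2025 panel wins overall — the comparison reverses. The external panel's proposals skew toward translational research, which has a lower base rate.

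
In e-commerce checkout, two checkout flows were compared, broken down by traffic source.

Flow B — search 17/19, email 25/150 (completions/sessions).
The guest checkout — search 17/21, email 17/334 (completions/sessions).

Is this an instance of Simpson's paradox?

Search: Flow B 17/19 = 89.5%, the guest checkout 17/21 = 81.0% → Flow B
Email: Flow B 25/150 = 16.7%, the guest checkout 17/334 = 5.1% → Flow B
Overall: Flow B 42/169 = 24.9%, the guest checkout 34/355 = 9.6% → Flow B
Flow B wins overall and in every traffic group — no reversal.

No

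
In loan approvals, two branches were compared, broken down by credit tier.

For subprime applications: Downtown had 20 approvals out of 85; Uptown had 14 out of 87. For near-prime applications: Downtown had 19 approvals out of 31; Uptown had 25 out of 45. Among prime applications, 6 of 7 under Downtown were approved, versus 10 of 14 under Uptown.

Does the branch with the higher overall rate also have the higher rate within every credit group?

Yes

Subprime: Downtown 20/85 = 23.5%, Uptown 14/87 = 16.1% → Downtown
Near-prime: Downtown 19/31 = 61.3%, Uptown 25/45 = 55.6% → Downtown
Prime: Downtown 6/7 = 85.7%, Uptown 10/14 = 71.4% → Downtown
Overall: Downtown 45/123 = 36.6%, Uptown 49/146 = 33.6% → Downtown
Downtown wins overall and in every credit group — no reversal.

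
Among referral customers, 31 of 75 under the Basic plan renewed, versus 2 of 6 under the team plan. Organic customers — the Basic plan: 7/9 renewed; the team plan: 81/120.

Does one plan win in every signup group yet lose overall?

Yes

Referral: the Basic plan 31/75 = 41.3%, the team plan 2/6 = 33.3% → the Basic plan
Organic: the Basic plan 7/9 = 77.8%, the team plan 81/120 = 67.5% → the Basic plan
Overall: the Basic plan 38/84 = 45.2%, the team plan 83/126 = 65.9% → the team plan
The Basic plan wins each signup group but the team plan wins overall — the comparison reverses. The Basic plan's customers skew toward referral, which has a lower base rate.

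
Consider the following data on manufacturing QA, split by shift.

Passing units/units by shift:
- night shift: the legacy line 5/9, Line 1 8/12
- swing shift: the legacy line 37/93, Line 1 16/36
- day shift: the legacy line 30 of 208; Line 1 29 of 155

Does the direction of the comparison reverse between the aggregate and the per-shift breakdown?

No

Night shift: the legacy line 5/9 = 55.6%, Line 1 8/12 = 66.7% → Line 1
Swing shift: the legacy line 37/93 = 39.8%, Line 1 16/36 = 44.4% → Line 1
Day shift: the legacy line 30/208 = 14.4%, Line 1 29/155 = 18.7% → Line 1
Overall: the legacy line 72/310 = 23.2%, Line 1 53/203 = 26.1% → Line 1
Line 1 wins overall and in every shift group — no reversal.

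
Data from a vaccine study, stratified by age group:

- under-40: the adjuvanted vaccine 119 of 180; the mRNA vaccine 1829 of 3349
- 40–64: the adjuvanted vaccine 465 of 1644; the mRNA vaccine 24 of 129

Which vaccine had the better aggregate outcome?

Under-40: the adjuvanted vaccine 119/180 = 66.1%, the mRNA vaccine 1829/3349 = 54.6% → the adjuvanted vaccine
40–64: the adjuvanted vaccine 465/1644 = 28.3%, the mRNA vaccine 24/129 = 18.6% → the adjuvanted vaccine
Overall: the adjuvanted vaccine 584/1824 = 32.0%, the mRNA vaccine 1853/3478 = 53.3% → the mRNA vaccine
(The adjuvanted vaccine wins every age group but the mRNA vaccine wins overall — the adjuvanted vaccine's recipients skew toward the low-rate 40–64 group.)

the mRNA vaccine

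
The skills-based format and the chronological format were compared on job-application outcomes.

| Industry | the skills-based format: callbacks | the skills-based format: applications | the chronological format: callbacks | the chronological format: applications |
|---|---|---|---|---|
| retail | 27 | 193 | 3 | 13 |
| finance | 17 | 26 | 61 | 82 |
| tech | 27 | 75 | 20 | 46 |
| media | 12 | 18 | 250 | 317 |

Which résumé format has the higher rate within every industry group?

Retail: the skills-based format 27/193 = 14.0%, the chronological format 3/13 = 23.1% → the chronological format
Finance: the skills-based format 17/26 = 65.4%, the chronological format 61/82 = 74.4% → the chronological format
Tech: the skills-based format 27/75 = 36.0%, the chronological format 20/46 = 43.5% → the chronological format
Media: the skills-based format 12/18 = 66.7%, the chronological format 250/317 = 78.9% → the chronological format
The chronological format has the higher rate in all 4 groups.

the chronological format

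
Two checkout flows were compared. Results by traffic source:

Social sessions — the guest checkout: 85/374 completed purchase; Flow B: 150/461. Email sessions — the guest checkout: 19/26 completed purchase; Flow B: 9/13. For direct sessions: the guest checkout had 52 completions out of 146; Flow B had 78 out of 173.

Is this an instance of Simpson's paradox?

Social: the guest checkout 85/374 = 22.7%, Flow B 150/461 = 32.5% → Flow B
Email: the guest checkout 19/26 = 73.1%, Flow B 9/13 = 69.2% → the guest checkout
Direct: the guest checkout 52/146 = 35.6%, Flow B 78/173 = 45.1% → Flow B
Overall: the guest checkout 156/546 = 28.6%, Flow B 237/647 = 36.6% → Flow B
Neither sweeps: the guest checkout wins 1 of 3 groups, Flow B wins 2. Flow B wins overall but not every group — no Simpson reversal.

No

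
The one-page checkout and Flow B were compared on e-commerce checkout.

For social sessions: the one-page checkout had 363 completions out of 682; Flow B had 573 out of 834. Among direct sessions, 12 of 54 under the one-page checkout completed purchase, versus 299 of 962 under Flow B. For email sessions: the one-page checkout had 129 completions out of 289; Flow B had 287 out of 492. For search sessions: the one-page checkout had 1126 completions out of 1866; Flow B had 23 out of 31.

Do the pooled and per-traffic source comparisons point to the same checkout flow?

No

Social: the one-page checkout 363/682 = 53.2%, Flow B 573/834 = 68.7% → Flow B
Direct: the one-page checkout 12/54 = 22.2%, Flow B 299/962 = 31.1% → Flow B
Email: the one-page checkout 129/289 = 44.6%, Flow B 287/492 = 58.3% → Flow B
Search: the one-page checkout 1126/1866 = 60.3%, Flow B 23/31 = 74.2% → Flow B
Overall: the one-page checkout 1630/2891 = 56.4%, Flow B 1182/2319 = 51.0% → the one-page checkout
Flow B wins each traffic group but the one-page checkout wins overall — the comparison reverses. Flow B's sessions skew toward direct, which has a lower base rate.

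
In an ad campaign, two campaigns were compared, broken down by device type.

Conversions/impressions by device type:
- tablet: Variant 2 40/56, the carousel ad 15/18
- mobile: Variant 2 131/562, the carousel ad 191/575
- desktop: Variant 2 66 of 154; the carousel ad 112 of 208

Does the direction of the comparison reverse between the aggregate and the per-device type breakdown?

Tablet: Variant 2 40/56 = 71.4%, the carousel ad 15/18 = 83.3% → the carousel ad
Mobile: Variant 2 131/562 = 23.3%, the carousel ad 191/575 = 33.2% → the carousel ad
Desktop: Variant 2 66/154 = 42.9%, the carousel ad 112/208 = 53.8% → the carousel ad
Overall: Variant 2 237/772 = 30.7%, the carousel ad 318/801 = 39.7% → the carousel ad
The carousel ad wins overall and in every device group — no reversal.

No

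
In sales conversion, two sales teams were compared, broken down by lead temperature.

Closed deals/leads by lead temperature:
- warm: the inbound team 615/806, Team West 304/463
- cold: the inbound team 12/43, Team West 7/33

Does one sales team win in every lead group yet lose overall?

Warm: the inbound team 615/806 = 76.3%, Team West 304/463 = 65.7% → the inbound team
Cold: the inbound team 12/43 = 27.9%, Team West 7/33 = 21.2% → the inbound team
Overall: the inbound team 627/849 = 73.9%, Team West 311/496 = 62.7% → the inbound team
The inbound team wins overall and in every lead group — no reversal.

No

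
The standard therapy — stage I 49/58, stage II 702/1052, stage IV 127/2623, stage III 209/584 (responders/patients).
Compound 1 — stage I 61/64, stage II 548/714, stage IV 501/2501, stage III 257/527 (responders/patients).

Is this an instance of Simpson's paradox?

Stage I: the standard therapy 49/58 = 84.5%, Compound 1 61/64 = 95.3% → Compound 1
Stage II: the standard therapy 702/1052 = 66.7%, Compound 1 548/714 = 76.8% → Compound 1
Stage IV: the standard therapy 127/2623 = 4.8%, Compound 1 501/2501 = 20.0% → Compound 1
Stage III: the standard therapy 209/584 = 35.8%, Compound 1 257/527 = 48.8% → Compound 1
Overall: the standard therapy 1087/4317 = 25.2%, Compound 1 1367/3806 = 35.9% → Compound 1
Compound 1 wins overall and in every disease group — no reversal.

No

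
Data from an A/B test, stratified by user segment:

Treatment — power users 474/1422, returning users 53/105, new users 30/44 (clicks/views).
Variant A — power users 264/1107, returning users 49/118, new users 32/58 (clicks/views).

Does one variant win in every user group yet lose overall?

No

Power users: Treatment 474/1422 = 33.3%, Variant A 264/1107 = 23.8% → Treatment
Returning users: Treatment 53/105 = 50.5%, Variant A 49/118 = 41.5% → Treatment
New users: Treatment 30/44 = 68.2%, Variant A 32/58 = 55.2% → Treatment
Overall: Treatment 557/1571 = 35.5%, Variant A 345/1283 = 26.9% → Treatment
Treatment wins overall and in every user group — no reversal.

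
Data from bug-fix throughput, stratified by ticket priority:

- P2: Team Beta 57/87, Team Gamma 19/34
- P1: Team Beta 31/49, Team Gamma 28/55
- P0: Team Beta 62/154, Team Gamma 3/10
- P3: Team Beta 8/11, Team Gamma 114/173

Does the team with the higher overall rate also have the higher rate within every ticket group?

No

P2: Team Beta 57/87 = 65.5%, Team Gamma 19/34 = 55.9% → Team Beta
P1: Team Beta 31/49 = 63.3%, Team Gamma 28/55 = 50.9% → Team Beta
P0: Team Beta 62/154 = 40.3%, Team Gamma 3/10 = 30.0% → Team Beta
P3: Team Beta 8/11 = 72.7%, Team Gamma 114/173 = 65.9% → Team Beta
Overall: Team Beta 158/301 = 52.5%, Team Gamma 164/272 = 60.3% → Team Gamma
Team Beta wins each ticket group but Team Gamma wins overall — the comparison reverses. Team Beta's tickets skew toward P0, which has a lower base rate.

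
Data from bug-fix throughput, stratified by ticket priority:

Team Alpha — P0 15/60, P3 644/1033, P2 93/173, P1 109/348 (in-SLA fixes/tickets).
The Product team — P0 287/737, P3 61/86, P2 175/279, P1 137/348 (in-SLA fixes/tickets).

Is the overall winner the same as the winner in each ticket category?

No

P0: Team Alpha 15/60 = 25.0%, the Product team 287/737 = 38.9% → the Product team
P3: Team Alpha 644/1033 = 62.3%, the Product team 61/86 = 70.9% → the Product team
P2: Team Alpha 93/173 = 53.8%, the Product team 175/279 = 62.7% → the Product team
P1: Team Alpha 109/348 = 31.3%, the Product team 137/348 = 39.4% → the Product team
Overall: Team Alpha 861/1614 = 53.3%, the Product team 660/1450 = 45.5% → Team Alpha
The Product team wins each ticket group but Team Alpha wins overall — the comparison reverses. The Product team's tickets skew toward P0, which has a lower base rate.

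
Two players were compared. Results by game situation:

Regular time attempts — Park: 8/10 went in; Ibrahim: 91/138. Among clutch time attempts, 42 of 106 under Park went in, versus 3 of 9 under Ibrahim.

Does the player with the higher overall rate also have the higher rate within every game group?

No

Regular time: Park 8/10 = 80.0%, Ibrahim 91/138 = 65.9% → Park
Clutch time: Park 42/106 = 39.6%, Ibrahim 3/9 = 33.3% → Park
Overall: Park 50/116 = 43.1%, Ibrahim 94/147 = 63.9% → Ibrahim
Park wins each game group but Ibrahim wins overall — the comparison reverses. Park's attempts skew toward clutch time, which has a lower base rate.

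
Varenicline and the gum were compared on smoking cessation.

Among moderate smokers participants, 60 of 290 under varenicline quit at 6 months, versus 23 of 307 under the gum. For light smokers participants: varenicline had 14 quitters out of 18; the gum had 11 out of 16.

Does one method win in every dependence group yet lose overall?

Moderate smokers: varenicline 60/290 = 20.7%, the gum 23/307 = 7.5% → varenicline
Light smokers: varenicline 14/18 = 77.8%, the gum 11/16 = 68.8% → varenicline
Overall: varenicline 74/308 = 24.0%, the gum 34/323 = 10.5% → varenicline
Varenicline wins overall and in every dependence group — no reversal.

No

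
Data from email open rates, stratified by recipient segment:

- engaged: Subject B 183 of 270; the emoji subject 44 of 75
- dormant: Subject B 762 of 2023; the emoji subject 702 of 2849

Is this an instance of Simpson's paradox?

Engaged: Subject B 183/270 = 67.8%, the emoji subject 44/75 = 58.7% → Subject B
Dormant: Subject B 762/2023 = 37.7%, the emoji subject 702/2849 = 24.6% → Subject B
Overall: Subject B 945/2293 = 41.2%, the emoji subject 746/2924 = 25.5% → Subject B
Subject B wins overall and in every recipient group — no reversal.

No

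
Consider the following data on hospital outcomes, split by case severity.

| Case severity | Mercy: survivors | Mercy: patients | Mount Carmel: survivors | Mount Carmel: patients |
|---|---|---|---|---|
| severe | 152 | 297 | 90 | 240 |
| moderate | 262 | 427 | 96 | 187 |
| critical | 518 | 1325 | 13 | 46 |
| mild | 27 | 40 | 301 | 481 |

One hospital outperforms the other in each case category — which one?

Mercy

Severe: Mercy 152/297 = 51.2%, Mount Carmel 90/240 = 37.5% → Mercy
Moderate: Mercy 262/427 = 61.4%, Mount Carmel 96/187 = 51.3% → Mercy
Critical: Mercy 518/1325 = 39.1%, Mount Carmel 13/46 = 28.3% → Mercy
Mild: Mercy 27/40 = 67.5%, Mount Carmel 301/481 = 62.6% → Mercy
Mercy has the higher rate in all 4 groups.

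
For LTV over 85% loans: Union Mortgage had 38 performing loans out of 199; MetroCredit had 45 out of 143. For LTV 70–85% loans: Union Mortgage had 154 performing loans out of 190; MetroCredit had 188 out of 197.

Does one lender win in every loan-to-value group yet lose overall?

LTV over 85%: Union Mortgage 38/199 = 19.1%, MetroCredit 45/143 = 31.5% → MetroCredit
LTV 70–85%: Union Mortgage 154/190 = 81.1%, MetroCredit 188/197 = 95.4% → MetroCredit
Overall: Union Mortgage 192/389 = 49.4%, MetroCredit 233/340 = 68.5% → MetroCredit
MetroCredit wins overall and in every loan-to-value group — no reversal.

No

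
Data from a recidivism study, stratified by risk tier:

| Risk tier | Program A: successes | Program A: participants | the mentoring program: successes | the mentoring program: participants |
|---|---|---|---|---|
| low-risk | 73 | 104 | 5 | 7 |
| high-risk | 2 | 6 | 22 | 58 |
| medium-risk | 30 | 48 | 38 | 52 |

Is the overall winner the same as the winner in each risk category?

Low-risk: Program A 73/104 = 70.2%, the mentoring program 5/7 = 71.4% → the mentoring program
High-risk: Program A 2/6 = 33.3%, the mentoring program 22/58 = 37.9% → the mentoring program
Medium-risk: Program A 30/48 = 62.5%, the mentoring program 38/52 = 73.1% → the mentoring program
Overall: Program A 105/158 = 66.5%, the mentoring program 65/117 = 55.6% → Program A
The mentoring program wins each risk group but Program A wins overall — the comparison reverses. The mentoring program's participants skew toward high-risk, which has a lower base rate.

No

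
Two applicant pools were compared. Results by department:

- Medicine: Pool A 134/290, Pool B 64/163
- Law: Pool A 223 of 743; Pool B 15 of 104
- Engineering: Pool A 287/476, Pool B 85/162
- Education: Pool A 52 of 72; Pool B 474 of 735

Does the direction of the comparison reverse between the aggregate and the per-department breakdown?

Yes

Medicine: Pool A 134/290 = 46.2%, Pool B 64/163 = 39.3% → Pool A
Law: Pool A 223/743 = 30.0%, Pool B 15/104 = 14.4% → Pool A
Engineering: Pool A 287/476 = 60.3%, Pool B 85/162 = 52.5% → Pool A
Education: Pool A 52/72 = 72.2%, Pool B 474/735 = 64.5% → Pool A
Overall: Pool A 696/1581 = 44.0%, Pool B 638/1164 = 54.8% → Pool B
Pool A wins each department group but Pool B wins overall — the comparison reverses. Pool A's applicants skew toward Law, which has a lower base rate.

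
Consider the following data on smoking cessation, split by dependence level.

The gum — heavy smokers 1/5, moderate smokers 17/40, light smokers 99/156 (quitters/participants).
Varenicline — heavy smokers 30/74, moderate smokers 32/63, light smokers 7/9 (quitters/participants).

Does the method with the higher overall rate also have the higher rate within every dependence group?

Heavy smokers: the gum 1/5 = 20.0%, varenicline 30/74 = 40.5% → varenicline
Moderate smokers: the gum 17/40 = 42.5%, varenicline 32/63 = 50.8% → varenicline
Light smokers: the gum 99/156 = 63.5%, varenicline 7/9 = 77.8% → varenicline
Overall: the gum 117/201 = 58.2%, varenicline 69/146 = 47.3% → the gum
Varenicline wins each dependence group but the gum wins overall — the comparison reverses. Varenicline's participants skew toward heavy smokers, which has a lower base rate.

No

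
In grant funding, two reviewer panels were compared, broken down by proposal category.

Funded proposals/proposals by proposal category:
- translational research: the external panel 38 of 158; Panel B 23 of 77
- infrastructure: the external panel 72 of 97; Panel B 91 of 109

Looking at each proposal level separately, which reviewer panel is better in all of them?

Panel B

Translational research: the external panel 38/158 = 24.1%, Panel B 23/77 = 29.9% → Panel B
Infrastructure: the external panel 72/97 = 74.2%, Panel B 91/109 = 83.5% → Panel B
Panel B has the higher rate in both groups.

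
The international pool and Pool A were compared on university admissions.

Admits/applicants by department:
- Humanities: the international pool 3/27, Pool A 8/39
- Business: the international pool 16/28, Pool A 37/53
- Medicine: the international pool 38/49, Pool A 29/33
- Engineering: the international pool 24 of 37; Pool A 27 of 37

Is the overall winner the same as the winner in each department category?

Yes

Humanities: the international pool 3/27 = 11.1%, Pool A 8/39 = 20.5% → Pool A
Business: the international pool 16/28 = 57.1%, Pool A 37/53 = 69.8% → Pool A
Medicine: the international pool 38/49 = 77.6%, Pool A 29/33 = 87.9% → Pool A
Engineering: the international pool 24/37 = 64.9%, Pool A 27/37 = 73.0% → Pool A
Overall: the international pool 81/141 = 57.4%, Pool A 101/162 = 62.3% → Pool A
Pool A wins overall and in every department group — no reversal.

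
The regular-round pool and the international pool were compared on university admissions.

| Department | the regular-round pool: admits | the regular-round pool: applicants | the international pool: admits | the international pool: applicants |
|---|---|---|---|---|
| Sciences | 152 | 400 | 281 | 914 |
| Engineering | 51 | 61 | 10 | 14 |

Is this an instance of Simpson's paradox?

Sciences: the regular-round pool 152/400 = 38.0%, the international pool 281/914 = 30.7% → the regular-round pool
Engineering: the regular-round pool 51/61 = 83.6%, the international pool 10/14 = 71.4% → the regular-round pool
Overall: the regular-round pool 203/461 = 44.0%, the international pool 291/928 = 31.4% → the regular-round pool
The regular-round pool wins overall and in every department group — no reversal.

No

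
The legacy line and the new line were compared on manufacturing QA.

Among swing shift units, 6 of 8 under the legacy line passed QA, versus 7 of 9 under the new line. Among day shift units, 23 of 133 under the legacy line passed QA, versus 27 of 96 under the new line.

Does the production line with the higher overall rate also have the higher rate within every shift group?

Swing shift: the legacy line 6/8 = 75.0%, the new line 7/9 = 77.8% → the new line
Day shift: the legacy line 23/133 = 17.3%, the new line 27/96 = 28.1% → the new line
Overall: the legacy line 29/141 = 20.6%, the new line 34/105 = 32.4% → the new line
The new line wins overall and in every shift group — no reversal.

Yes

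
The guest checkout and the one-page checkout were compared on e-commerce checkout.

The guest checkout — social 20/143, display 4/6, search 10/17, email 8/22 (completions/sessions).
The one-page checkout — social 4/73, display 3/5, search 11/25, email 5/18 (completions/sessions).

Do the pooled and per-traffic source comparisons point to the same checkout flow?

Social: the guest checkout 20/143 = 14.0%, the one-page checkout 4/73 = 5.5% → the guest checkout
Display: the guest checkout 4/6 = 66.7%, the one-page checkout 3/5 = 60.0% → the guest checkout
Search: the guest checkout 10/17 = 58.8%, the one-page checkout 11/25 = 44.0% → the guest checkout
Email: the guest checkout 8/22 = 36.4%, the one-page checkout 5/18 = 27.8% → the guest checkout
Overall: the guest checkout 42/188 = 22.3%, the one-page checkout 23/121 = 19.0% → the guest checkout
The guest checkout wins overall and in every traffic group — no reversal.

Yes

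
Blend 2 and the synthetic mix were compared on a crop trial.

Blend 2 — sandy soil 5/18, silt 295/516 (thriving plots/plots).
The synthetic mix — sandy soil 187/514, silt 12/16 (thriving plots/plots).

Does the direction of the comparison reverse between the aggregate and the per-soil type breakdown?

Yes

Sandy soil: Blend 2 5/18 = 27.8%, the synthetic mix 187/514 = 36.4% → the synthetic mix
Silt: Blend 2 295/516 = 57.2%, the synthetic mix 12/16 = 75.0% → the synthetic mix
Overall: Blend 2 300/534 = 56.2%, the synthetic mix 199/530 = 37.5% → Blend 2
The synthetic mix wins each soil group but Blend 2 wins overall — the comparison reverses. The synthetic mix's plots skew toward sandy soil, which has a lower base rate.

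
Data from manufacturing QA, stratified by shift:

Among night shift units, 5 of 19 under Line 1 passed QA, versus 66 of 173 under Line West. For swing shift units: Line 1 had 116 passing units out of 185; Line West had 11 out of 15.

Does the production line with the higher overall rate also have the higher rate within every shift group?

No

Night shift: Line 1 5/19 = 26.3%, Line West 66/173 = 38.2% → Line West
Swing shift: Line 1 116/185 = 62.7%, Line West 11/15 = 73.3% → Line West
Overall: Line 1 121/204 = 59.3%, Line West 77/188 = 41.0% → Line 1
Line West wins each shift group but Line 1 wins overall — the comparison reverses. Line West's units skew toward night shift, which has a lower base rate.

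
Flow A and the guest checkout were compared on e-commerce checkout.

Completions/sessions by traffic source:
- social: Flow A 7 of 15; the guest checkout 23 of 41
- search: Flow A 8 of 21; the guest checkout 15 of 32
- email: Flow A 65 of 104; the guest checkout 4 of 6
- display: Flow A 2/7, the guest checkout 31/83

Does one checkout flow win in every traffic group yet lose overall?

Social: Flow A 7/15 = 46.7%, the guest checkout 23/41 = 56.1% → the guest checkout
Search: Flow A 8/21 = 38.1%, the guest checkout 15/32 = 46.9% → the guest checkout
Email: Flow A 65/104 = 62.5%, the guest checkout 4/6 = 66.7% → the guest checkout
Display: Flow A 2/7 = 28.6%, the guest checkout 31/83 = 37.3% → the guest checkout
Overall: Flow A 82/147 = 55.8%, the guest checkout 73/162 = 45.1% → Flow A
The guest checkout wins each traffic group but Flow A wins overall — the comparison reverses. The guest checkout's sessions skew toward display, which has a lower base rate.

Yes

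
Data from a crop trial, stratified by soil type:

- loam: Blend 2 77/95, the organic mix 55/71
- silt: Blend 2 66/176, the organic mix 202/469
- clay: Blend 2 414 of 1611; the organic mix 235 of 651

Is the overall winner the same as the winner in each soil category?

No

Loam: Blend 2 77/95 = 81.1%, the organic mix 55/71 = 77.5% → Blend 2
Silt: Blend 2 66/176 = 37.5%, the organic mix 202/469 = 43.1% → the organic mix
Clay: Blend 2 414/1611 = 25.7%, the organic mix 235/651 = 36.1% → the organic mix
Overall: Blend 2 557/1882 = 29.6%, the organic mix 492/1191 = 41.3% → the organic mix
Neither sweeps: Blend 2 wins 1 of 3 groups, the organic mix wins 2. The organic mix wins overall but not every group — no Simpson reversal.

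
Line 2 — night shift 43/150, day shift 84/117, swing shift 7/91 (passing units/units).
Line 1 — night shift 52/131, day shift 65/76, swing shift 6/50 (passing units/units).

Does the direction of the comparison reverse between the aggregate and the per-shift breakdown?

Night shift: Line 2 43/150 = 28.7%, Line 1 52/131 = 39.7% → Line 1
Day shift: Line 2 84/117 = 71.8%, Line 1 65/76 = 85.5% → Line 1
Swing shift: Line 2 7/91 = 7.7%, Line 1 6/50 = 12.0% → Line 1
Overall: Line 2 134/358 = 37.4%, Line 1 123/257 = 47.9% → Line 1
Line 1 wins overall and in every shift group — no reversal.

No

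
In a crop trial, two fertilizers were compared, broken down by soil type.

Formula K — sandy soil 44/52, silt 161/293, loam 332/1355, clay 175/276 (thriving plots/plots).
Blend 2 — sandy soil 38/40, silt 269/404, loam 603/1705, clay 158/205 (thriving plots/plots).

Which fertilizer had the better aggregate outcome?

Blend 2

Sandy soil: Formula K 44/52 = 84.6%, Blend 2 38/40 = 95.0% → Blend 2
Silt: Formula K 161/293 = 54.9%, Blend 2 269/404 = 66.6% → Blend 2
Loam: Formula K 332/1355 = 24.5%, Blend 2 603/1705 = 35.4% → Blend 2
Clay: Formula K 175/276 = 63.4%, Blend 2 158/205 = 77.1% → Blend 2
Overall: Formula K 712/1976 = 36.0%, Blend 2 1068/2354 = 45.4% → Blend 2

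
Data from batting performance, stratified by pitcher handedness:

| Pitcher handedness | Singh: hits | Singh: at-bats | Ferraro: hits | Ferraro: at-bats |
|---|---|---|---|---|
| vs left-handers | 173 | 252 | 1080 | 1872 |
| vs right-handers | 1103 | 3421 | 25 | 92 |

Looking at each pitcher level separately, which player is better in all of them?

Vs left-handers: Singh 173/252 = 68.7%, Ferraro 1080/1872 = 57.7% → Singh
Vs right-handers: Singh 1103/3421 = 32.2%, Ferraro 25/92 = 27.2% → Singh
Singh has the higher rate in both groups.

Singh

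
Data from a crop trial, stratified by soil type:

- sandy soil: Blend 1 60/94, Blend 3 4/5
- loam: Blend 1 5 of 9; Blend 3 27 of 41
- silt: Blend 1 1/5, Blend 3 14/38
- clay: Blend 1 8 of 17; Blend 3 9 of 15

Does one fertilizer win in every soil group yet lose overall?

Sandy soil: Blend 1 60/94 = 63.8%, Blend 3 4/5 = 80.0% → Blend 3
Loam: Blend 1 5/9 = 55.6%, Blend 3 27/41 = 65.9% → Blend 3
Silt: Blend 1 1/5 = 20.0%, Blend 3 14/38 = 36.8% → Blend 3
Clay: Blend 1 8/17 = 47.1%, Blend 3 9/15 = 60.0% → Blend 3
Overall: Blend 1 74/125 = 59.2%, Blend 3 54/99 = 54.5% → Blend 1
Blend 3 wins each soil group but Blend 1 wins overall — the comparison reverses. Blend 3's plots skew toward silt, which has a lower base rate.

Yes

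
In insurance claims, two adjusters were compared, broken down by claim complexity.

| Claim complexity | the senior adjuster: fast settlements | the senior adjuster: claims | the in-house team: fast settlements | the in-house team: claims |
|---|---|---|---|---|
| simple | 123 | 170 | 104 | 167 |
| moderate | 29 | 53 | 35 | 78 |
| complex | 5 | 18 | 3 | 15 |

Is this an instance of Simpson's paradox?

No

Simple: the senior adjuster 123/170 = 72.4%, the in-house team 104/167 = 62.3% → the senior adjuster
Moderate: the senior adjuster 29/53 = 54.7%, the in-house team 35/78 = 44.9% → the senior adjuster
Complex: the senior adjuster 5/18 = 27.8%, the in-house team 3/15 = 20.0% → the senior adjuster
Overall: the senior adjuster 157/241 = 65.1%, the in-house team 142/260 = 54.6% → the senior adjuster
The senior adjuster wins overall and in every claim group — no reversal.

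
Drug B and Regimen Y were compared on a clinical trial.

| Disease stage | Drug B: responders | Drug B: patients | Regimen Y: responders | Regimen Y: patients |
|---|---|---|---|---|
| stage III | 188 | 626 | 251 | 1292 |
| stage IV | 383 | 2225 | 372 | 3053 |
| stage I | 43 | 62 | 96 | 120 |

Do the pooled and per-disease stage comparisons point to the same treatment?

Stage III: Drug B 188/626 = 30.0%, Regimen Y 251/1292 = 19.4% → Drug B
Stage IV: Drug B 383/2225 = 17.2%, Regimen Y 372/3053 = 12.2% → Drug B
Stage I: Drug B 43/62 = 69.4%, Regimen Y 96/120 = 80.0% → Regimen Y
Overall: Drug B 614/2913 = 21.1%, Regimen Y 719/4465 = 16.1% → Drug B
Neither sweeps: Drug B wins 2 of 3 groups, Regimen Y wins 1. Drug B wins overall but not every group — no Simpson reversal.

No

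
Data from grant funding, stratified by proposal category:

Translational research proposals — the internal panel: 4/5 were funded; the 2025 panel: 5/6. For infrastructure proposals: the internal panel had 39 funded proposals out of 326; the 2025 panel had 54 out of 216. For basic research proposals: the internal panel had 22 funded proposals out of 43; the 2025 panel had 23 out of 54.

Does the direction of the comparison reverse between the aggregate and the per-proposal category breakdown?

Translational research: the internal panel 4/5 = 80.0%, the 2025 panel 5/6 = 83.3% → the 2025 panel
Infrastructure: the internal panel 39/326 = 12.0%, the 2025 panel 54/216 = 25.0% → the 2025 panel
Basic research: the internal panel 22/43 = 51.2%, the 2025 panel 23/54 = 42.6% → the internal panel
Overall: the internal panel 65/374 = 17.4%, the 2025 panel 82/276 = 29.7% → the 2025 panel
Neither sweeps: the internal panel wins 1 of 3 groups, the 2025 panel wins 2. The 2025 panel wins overall but not every group — no Simpson reversal.

No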